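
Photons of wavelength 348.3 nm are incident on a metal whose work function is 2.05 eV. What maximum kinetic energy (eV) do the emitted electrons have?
1.5097 eV

Using Einstein's photoelectric equation: KE_max = hf - φ = hc/λ - φ

First, calculate the photon energy:
E_photon = hc/λ = (6.626×10⁻³⁴ J·s)(3×10⁸ m/s) / (348.3×10⁻⁹ m)
E_photon = 3.5597 eV

Then, the maximum kinetic energy:
KE_max = E_photon - φ = 3.5597 eV - 2.05 eV = 1.5097 eV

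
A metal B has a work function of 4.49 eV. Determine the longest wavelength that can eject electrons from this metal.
276.13 nm

The threshold wavelength is when the photon energy equals the work function:
hc/λ₀ = φ

Solving for λ₀:
λ₀ = hc/φ = (6.626×10⁻³⁴ J·s)(3×10⁸ m/s) / (4.49 eV × 1.602×10⁻¹⁹ J/eV)
λ₀ = 276.13 nm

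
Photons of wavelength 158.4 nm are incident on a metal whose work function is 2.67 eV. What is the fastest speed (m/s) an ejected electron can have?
1.3469e+06 m/s

First, find the maximum kinetic energy:
E_photon = hc/λ = 7.8273 eV
KE_max = E_photon - φ = 7.8273 - 2.67 = 5.1573 eV

Convert to Joules: KE_max = 5.1573 × 1.602×10⁻¹⁹ J = 8.2629e-19 J

Then use KE = ½mv² to find velocity:
v = √(2·KE/m) = √(2 × 8.2629e-19 J / 9.109e-31 kg)
v = 1.3469e+06 m/s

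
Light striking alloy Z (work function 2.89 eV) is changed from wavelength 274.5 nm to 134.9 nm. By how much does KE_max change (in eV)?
4.6741 eV

Using Einstein's equation: KE_max = hc/λ - φ

For λ₁ = 274.5 nm:
KE₁ = hc/λ₁ - φ = 4.5167 - 2.89 = 1.6267 eV

For λ₂ = 134.9 nm:
KE₂ = hc/λ₂ - φ = 9.1908 - 2.89 = 6.3008 eV

Change in KE:
ΔKE = KE₂ - KE₁ = 6.3008 - 1.6267 = 4.6741 eV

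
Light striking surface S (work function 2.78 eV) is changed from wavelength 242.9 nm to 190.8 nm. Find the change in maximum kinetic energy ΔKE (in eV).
1.3938 eV

Using Einstein's equation: KE_max = hc/λ - φ

For λ₁ = 242.9 nm:
KE₁ = hc/λ₁ - φ = 5.1043 - 2.78 = 2.3243 eV

For λ₂ = 190.8 nm:
KE₂ = hc/λ₂ - φ = 6.4981 - 2.78 = 3.7181 eV

Change in KE:
ΔKE = KE₂ - KE₁ = 3.7181 - 2.3243 = 1.3938 eV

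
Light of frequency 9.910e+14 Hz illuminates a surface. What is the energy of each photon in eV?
4.0984 eV

Using E = hf:

E = hf = (6.626×10⁻³⁴ J·s)(9.910e+14 Hz)
E = 4.0984 eV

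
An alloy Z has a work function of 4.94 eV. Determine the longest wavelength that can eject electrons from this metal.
250.98 nm

The threshold wavelength is when the photon energy equals the work function:
hc/λ₀ = φ

Solving for λ₀:
λ₀ = hc/φ = (6.626×10⁻³⁴ J·s)(3×10⁸ m/s) / (4.94 eV × 1.602×10⁻¹⁹ J/eV)
λ₀ = 250.98 nm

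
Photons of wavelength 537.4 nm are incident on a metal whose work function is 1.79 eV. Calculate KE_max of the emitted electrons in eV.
0.5171 eV

Using Einstein's photoelectric equation: KE_max = hf - φ = hc/λ - φ

First, calculate the photon energy:
E_photon = hc/λ = (6.626×10⁻³⁴ J·s)(3×10⁸ m/s) / (537.4×10⁻⁹ m)
E_photon = 2.3071 eV

Then, the maximum kinetic energy:
KE_max = E_photon - φ = 2.3071 eV - 1.79 eV = 0.5171 eV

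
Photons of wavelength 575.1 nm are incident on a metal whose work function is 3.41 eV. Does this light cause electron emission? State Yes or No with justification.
No

For photoemission, the photon energy must exceed the work function.

Photon energy: E = hc/λ = 2.1559 eV
Work function: φ = 3.41 eV

Since E_photon (2.1559 eV) < φ (3.41 eV), photoemission will NOT occur.
The threshold wavelength is λ₀ = hc/φ = 363.6 nm.
Since 575.1 nm > 363.6 nm, the photons lack sufficient energy.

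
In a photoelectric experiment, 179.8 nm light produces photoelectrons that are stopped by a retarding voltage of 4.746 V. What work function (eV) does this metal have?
2.15 eV

The stopping potential gives the maximum kinetic energy: KE_max = eV_s = 4.746 eV

From Einstein's photoelectric equation: KE_max = hc/λ - φ
Rearranging: φ = hc/λ - KE_max

Calculate photon energy:
E_photon = hc/λ = (6.626×10⁻³⁴ J·s)(3×10⁸ m/s) / (179.8×10⁻⁹ m) = 6.8957 eV

Therefore:
φ = 6.8957 - 4.746 = 2.15 eV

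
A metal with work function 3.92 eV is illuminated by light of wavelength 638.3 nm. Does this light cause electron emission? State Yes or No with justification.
No

For photoemission, the photon energy must exceed the work function.

Photon energy: E = hc/λ = 1.9424 eV
Work function: φ = 3.92 eV

Since E_photon (1.9424 eV) < φ (3.92 eV), photoemission will NOT occur.
The threshold wavelength is λ₀ = hc/φ = 316.3 nm.
Since 638.3 nm > 316.3 nm, the photons lack sufficient energy.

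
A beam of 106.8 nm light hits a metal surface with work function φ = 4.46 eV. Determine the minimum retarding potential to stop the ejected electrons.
7.1490 V

The stopping potential V_s satisfies: eV_s = KE_max

First, find KE_max using Einstein's equation:
E_photon = hc/λ = 11.6090 eV
KE_max = E_photon - φ = 11.6090 - 4.46 = 7.1490 eV

Since eV_s = KE_max:
V_s = KE_max/e = 7.1490 V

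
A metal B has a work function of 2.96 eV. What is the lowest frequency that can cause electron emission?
7.1572e+14 Hz

The threshold frequency is when the photon energy equals the work function:
hf₀ = φ

Solving for f₀:
f₀ = φ/h = (2.96 eV × 1.602×10⁻¹⁹ J/eV) / (6.626×10⁻³⁴ J·s)
f₀ = 7.1572e+14 Hz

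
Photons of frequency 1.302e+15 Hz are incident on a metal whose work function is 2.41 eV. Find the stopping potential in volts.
2.9746 V

The stopping potential V_s satisfies: eV_s = KE_max

First, find KE_max using Einstein's equation:
E_photon = hf = (6.626×10⁻³⁴ J·s)(1.302e+15 Hz) = 5.3846 eV
KE_max = E_photon - φ = 5.3846 - 2.41 = 2.9746 eV

Since eV_s = KE_max:
V_s = KE_max/e = 2.9746 V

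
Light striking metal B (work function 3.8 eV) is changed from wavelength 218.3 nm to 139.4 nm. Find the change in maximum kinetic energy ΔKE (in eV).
3.2146 eV

Using Einstein's equation: KE_max = hc/λ - φ

For λ₁ = 218.3 nm:
KE₁ = hc/λ₁ - φ = 5.6795 - 3.8 = 1.8795 eV

For λ₂ = 139.4 nm:
KE₂ = hc/λ₂ - φ = 8.8941 - 3.8 = 5.0941 eV

Change in KE:
ΔKE = KE₂ - KE₁ = 5.0941 - 1.8795 = 3.2146 eV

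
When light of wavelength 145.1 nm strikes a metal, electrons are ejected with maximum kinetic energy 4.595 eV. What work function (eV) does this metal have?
3.95 eV

From Einstein's photoelectric equation: KE_max = hf - φ = hc/λ - φ

Rearranging for φ:
φ = hc/λ - KE_max

Calculate photon energy:
E_photon = hc/λ = 8.5447 eV

Therefore:
φ = 8.5447 - 4.595 = 3.95 eV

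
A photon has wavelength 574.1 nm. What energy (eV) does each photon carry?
2.1596 eV

Using E = hf = hc/λ:

E = hc/λ = (6.626×10⁻³⁴ J·s)(3×10⁸ m/s) / (574.1×10⁻⁹ m)
E = 2.1596 eV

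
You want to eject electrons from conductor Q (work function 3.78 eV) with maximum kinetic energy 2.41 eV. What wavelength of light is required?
200.30 nm

From Einstein's equation: KE_max = hc/λ - φ

Rearranging for λ:
hc/λ = KE_max + φ
λ = hc/(KE_max + φ)

Required photon energy:
E_photon = KE_max + φ = 2.41 + 3.78 = 6.19 eV

Required wavelength:
λ = hc/E_photon = (6.626×10⁻³⁴)(3×10⁸) / (6.19 × 1.602×10⁻¹⁹)
λ = 200.30 nm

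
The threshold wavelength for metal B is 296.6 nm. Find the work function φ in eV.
4.18 eV

At the threshold wavelength, photon energy equals work function:
φ = hc/λ₀

Calculating:
φ = (6.626×10⁻³⁴ J·s)(3×10⁸ m/s) / (296.6×10⁻⁹ m)
φ = 4.18 eV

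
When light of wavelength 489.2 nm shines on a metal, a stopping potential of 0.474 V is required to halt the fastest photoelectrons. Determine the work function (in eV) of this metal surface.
2.06 eV

The stopping potential gives the maximum kinetic energy: KE_max = eV_s = 0.474 eV

From Einstein's photoelectric equation: KE_max = hc/λ - φ
Rearranging: φ = hc/λ - KE_max

Calculate photon energy:
E_photon = hc/λ = (6.626×10⁻³⁴ J·s)(3×10⁸ m/s) / (489.2×10⁻⁹ m) = 2.5344 eV

Therefore:
φ = 2.5344 - 0.474 = 2.06 eV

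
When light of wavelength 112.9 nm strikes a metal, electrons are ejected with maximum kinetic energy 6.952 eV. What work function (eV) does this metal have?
4.03 eV

From Einstein's photoelectric equation: KE_max = hf - φ = hc/λ - φ

Rearranging for φ:
φ = hc/λ - KE_max

Calculate photon energy:
E_photon = hc/λ = 10.9818 eV

Therefore:
φ = 10.9818 - 6.952 = 4.03 eV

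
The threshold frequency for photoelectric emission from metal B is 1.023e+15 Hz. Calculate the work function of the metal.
4.23 eV

At the threshold frequency, photon energy equals work function:
φ = hf₀

Calculating:
φ = (6.626×10⁻³⁴ J·s)(1.023e+15 Hz)
φ = 4.23 eV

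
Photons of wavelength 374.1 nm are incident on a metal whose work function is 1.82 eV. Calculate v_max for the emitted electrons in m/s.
7.2499e+05 m/s

First, find the maximum kinetic energy:
E_photon = hc/λ = 3.3142 eV
KE_max = E_photon - φ = 3.3142 - 1.82 = 1.4942 eV

Convert to Joules: KE_max = 1.4942 × 1.602×10⁻¹⁹ J = 2.3940e-19 J

Then use KE = ½mv² to find velocity:
v = √(2·KE/m) = √(2 × 2.3940e-19 J / 9.109e-31 kg)
v = 7.2499e+05 m/s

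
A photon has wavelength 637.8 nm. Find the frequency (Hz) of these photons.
4.7004e+14 Hz

Using the wave equation: c = fλ

Solving for frequency:
f = c/λ = (3×10⁸ m/s) / (637.8×10⁻⁹ m)
f = 4.7004e+14 Hz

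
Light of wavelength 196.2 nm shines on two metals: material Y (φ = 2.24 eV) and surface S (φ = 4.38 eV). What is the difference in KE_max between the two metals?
2.1400 eV

Using KE_max = hc/λ - φ for each metal:

Photon energy: E = hc/λ = 6.3193 eV

For material Y (φ₁ = 2.24 eV):
KE₁ = E - φ₁ = 6.3193 - 2.24 = 4.0793 eV

For surface S (φ₂ = 4.38 eV):
KE₂ = E - φ₂ = 6.3193 - 4.38 = 1.9393 eV

Difference:
ΔKE = KE₁ - KE₂ = 4.0793 - 1.9393 = 2.1400 eV

Note: The difference equals the difference in work functions: 4.38 - 2.24 = 2.14 eV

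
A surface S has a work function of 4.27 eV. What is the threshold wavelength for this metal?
290.36 nm

The threshold wavelength is when the photon energy equals the work function:
hc/λ₀ = φ

Solving for λ₀:
λ₀ = hc/φ = (6.626×10⁻³⁴ J·s)(3×10⁸ m/s) / (4.27 eV × 1.602×10⁻¹⁹ J/eV)
λ₀ = 290.36 nm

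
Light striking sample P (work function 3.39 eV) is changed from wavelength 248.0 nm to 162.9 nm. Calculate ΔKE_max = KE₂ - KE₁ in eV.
2.6117 eV

Using Einstein's equation: KE_max = hc/λ - φ

For λ₁ = 248.0 nm:
KE₁ = hc/λ₁ - φ = 4.9994 - 3.39 = 1.6094 eV

For λ₂ = 162.9 nm:
KE₂ = hc/λ₂ - φ = 7.6111 - 3.39 = 4.2211 eV

Change in KE:
ΔKE = KE₂ - KE₁ = 4.2211 - 1.6094 = 2.6117 eV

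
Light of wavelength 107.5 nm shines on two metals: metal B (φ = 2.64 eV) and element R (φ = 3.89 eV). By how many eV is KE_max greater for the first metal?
1.2500 eV

Using KE_max = hc/λ - φ for each metal:

Photon energy: E = hc/λ = 11.5334 eV

For metal B (φ₁ = 2.64 eV):
KE₁ = E - φ₁ = 11.5334 - 2.64 = 8.8934 eV

For element R (φ₂ = 3.89 eV):
KE₂ = E - φ₂ = 11.5334 - 3.89 = 7.6434 eV

Difference:
ΔKE = KE₁ - KE₂ = 8.8934 - 7.6434 = 1.2500 eV

Note: The difference equals the difference in work functions: 3.89 - 2.64 = 1.25 eV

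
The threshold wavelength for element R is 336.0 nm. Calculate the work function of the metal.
3.69 eV

At the threshold wavelength, photon energy equals work function:
φ = hc/λ₀

Calculating:
φ = (6.626×10⁻³⁴ J·s)(3×10⁸ m/s) / (336.0×10⁻⁹ m)
φ = 3.69 eV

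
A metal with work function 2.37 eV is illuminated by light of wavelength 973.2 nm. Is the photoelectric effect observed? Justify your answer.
No

For photoemission, the photon energy must exceed the work function.

Photon energy: E = hc/λ = 1.2740 eV
Work function: φ = 2.37 eV

Since E_photon (1.2740 eV) < φ (2.37 eV), photoemission will NOT occur.
The threshold wavelength is λ₀ = hc/φ = 523.1 nm.
Since 973.2 nm > 523.1 nm, the photons lack sufficient energy.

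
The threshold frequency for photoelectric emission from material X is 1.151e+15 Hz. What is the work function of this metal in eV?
4.76 eV

At the threshold frequency, photon energy equals work function:
φ = hf₀

Calculating:
φ = (6.626×10⁻³⁴ J·s)(1.151e+15 Hz)
φ = 4.76 eV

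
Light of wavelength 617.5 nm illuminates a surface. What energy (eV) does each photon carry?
2.0078 eV

Using E = hf = hc/λ:

E = hc/λ = (6.626×10⁻³⁴ J·s)(3×10⁸ m/s) / (617.5×10⁻⁹ m)
E = 2.0078 eV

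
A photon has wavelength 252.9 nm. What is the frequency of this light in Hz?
1.1854e+15 Hz

Using the wave equation: c = fλ

Solving for frequency:
f = c/λ = (3×10⁸ m/s) / (252.9×10⁻⁹ m)
f = 1.1854e+15 Hz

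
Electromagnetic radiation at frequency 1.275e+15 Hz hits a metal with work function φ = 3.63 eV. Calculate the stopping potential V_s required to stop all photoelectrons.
1.6430 V

The stopping potential V_s satisfies: eV_s = KE_max

First, find KE_max using Einstein's equation:
E_photon = hf = (6.626×10⁻³⁴ J·s)(1.275e+15 Hz) = 5.2730 eV
KE_max = E_photon - φ = 5.2730 - 3.63 = 1.6430 eV

Since eV_s = KE_max:
V_s = KE_max/e = 1.6430 V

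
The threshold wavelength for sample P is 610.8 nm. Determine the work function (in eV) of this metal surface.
2.03 eV

At the threshold wavelength, photon energy equals work function:
φ = hc/λ₀

Calculating:
φ = (6.626×10⁻³⁴ J·s)(3×10⁸ m/s) / (610.8×10⁻⁹ m)
φ = 2.03 eV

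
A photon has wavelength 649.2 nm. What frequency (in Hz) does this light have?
4.6179e+14 Hz

Using the wave equation: c = fλ

Solving for frequency:
f = c/λ = (3×10⁸ m/s) / (649.2×10⁻⁹ m)
f = 4.6179e+14 Hz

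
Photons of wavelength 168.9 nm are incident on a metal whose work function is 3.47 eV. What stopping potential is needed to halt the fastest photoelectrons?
3.8707 V

The stopping potential V_s satisfies: eV_s = KE_max

First, find KE_max using Einstein's equation:
E_photon = hc/λ = 7.3407 eV
KE_max = E_photon - φ = 7.3407 - 3.47 = 3.8707 eV

Since eV_s = KE_max:
V_s = KE_max/e = 3.8707 V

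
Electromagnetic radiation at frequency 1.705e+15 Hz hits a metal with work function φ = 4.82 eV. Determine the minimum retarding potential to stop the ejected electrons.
2.2313 V

The stopping potential V_s satisfies: eV_s = KE_max

First, find KE_max using Einstein's equation:
E_photon = hf = (6.626×10⁻³⁴ J·s)(1.705e+15 Hz) = 7.0513 eV
KE_max = E_photon - φ = 7.0513 - 4.82 = 2.2313 eV

Since eV_s = KE_max:
V_s = KE_max/e = 2.2313 V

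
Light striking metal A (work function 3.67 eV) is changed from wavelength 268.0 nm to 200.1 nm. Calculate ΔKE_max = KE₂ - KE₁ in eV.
1.5698 eV

Using Einstein's equation: KE_max = hc/λ - φ

For λ₁ = 268.0 nm:
KE₁ = hc/λ₁ - φ = 4.6263 - 3.67 = 0.9563 eV

For λ₂ = 200.1 nm:
KE₂ = hc/λ₂ - φ = 6.1961 - 3.67 = 2.5261 eV

Change in KE:
ΔKE = KE₂ - KE₁ = 2.5261 - 0.9563 = 1.5698 eV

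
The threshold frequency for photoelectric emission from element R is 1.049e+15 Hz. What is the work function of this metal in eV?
4.34 eV

At the threshold frequency, photon energy equals work function:
φ = hf₀

Calculating:
φ = (6.626×10⁻³⁴ J·s)(1.049e+15 Hz)
φ = 4.34 eV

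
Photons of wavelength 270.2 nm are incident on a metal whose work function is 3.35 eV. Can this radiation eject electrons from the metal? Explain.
Yes

For photoemission, the photon energy must exceed the work function.

Photon energy: E = hc/λ = 4.5886 eV
Work function: φ = 3.35 eV

Since E_photon (4.5886 eV) > φ (3.35 eV), photoemission WILL occur.
The threshold wavelength is λ₀ = hc/φ = 370.1 nm.
Since 270.2 nm < 370.1 nm, the light has sufficient energy.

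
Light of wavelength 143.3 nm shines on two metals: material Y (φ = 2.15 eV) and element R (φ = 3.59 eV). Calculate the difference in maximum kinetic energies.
1.4400 eV

Using KE_max = hc/λ - φ for each metal:

Photon energy: E = hc/λ = 8.6521 eV

For material Y (φ₁ = 2.15 eV):
KE₁ = E - φ₁ = 8.6521 - 2.15 = 6.5021 eV

For element R (φ₂ = 3.59 eV):
KE₂ = E - φ₂ = 8.6521 - 3.59 = 5.0621 eV

Difference:
ΔKE = KE₁ - KE₂ = 6.5021 - 5.0621 = 1.4400 eV

Note: The difference equals the difference in work functions: 3.59 - 2.15 = 1.44 eV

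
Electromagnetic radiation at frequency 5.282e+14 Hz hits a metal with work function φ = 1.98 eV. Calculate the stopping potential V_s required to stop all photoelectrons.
0.2045 V

The stopping potential V_s satisfies: eV_s = KE_max

First, find KE_max using Einstein's equation:
E_photon = hf = (6.626×10⁻³⁴ J·s)(5.282e+14 Hz) = 2.1845 eV
KE_max = E_photon - φ = 2.1845 - 1.98 = 0.2045 eV

Since eV_s = KE_max:
V_s = KE_max/e = 0.2045 V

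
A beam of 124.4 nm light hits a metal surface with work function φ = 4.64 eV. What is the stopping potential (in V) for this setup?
5.3266 V

The stopping potential V_s satisfies: eV_s = KE_max

First, find KE_max using Einstein's equation:
E_photon = hc/λ = 9.9666 eV
KE_max = E_photon - φ = 9.9666 - 4.64 = 5.3266 eV

Since eV_s = KE_max:
V_s = KE_max/e = 5.3266 V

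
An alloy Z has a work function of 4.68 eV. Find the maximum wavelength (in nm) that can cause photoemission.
264.92 nm

The threshold wavelength is when the photon energy equals the work function:
hc/λ₀ = φ

Solving for λ₀:
λ₀ = hc/φ = (6.626×10⁻³⁴ J·s)(3×10⁸ m/s) / (4.68 eV × 1.602×10⁻¹⁹ J/eV)
λ₀ = 264.92 nm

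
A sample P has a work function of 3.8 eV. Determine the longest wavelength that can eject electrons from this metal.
326.27 nm

The threshold wavelength is when the photon energy equals the work function:
hc/λ₀ = φ

Solving for λ₀:
λ₀ = hc/φ = (6.626×10⁻³⁴ J·s)(3×10⁸ m/s) / (3.8 eV × 1.602×10⁻¹⁹ J/eV)
λ₀ = 326.27 nm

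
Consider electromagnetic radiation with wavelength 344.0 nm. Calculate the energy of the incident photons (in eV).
3.6042 eV

Using E = hf = hc/λ:

E = hc/λ = (6.626×10⁻³⁴ J·s)(3×10⁸ m/s) / (344.0×10⁻⁹ m)
E = 3.6042 eV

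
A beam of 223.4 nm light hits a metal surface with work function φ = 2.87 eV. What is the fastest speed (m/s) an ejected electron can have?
9.7092e+05 m/s

First, find the maximum kinetic energy:
E_photon = hc/λ = 5.5499 eV
KE_max = E_photon - φ = 5.5499 - 2.87 = 2.6799 eV

Convert to Joules: KE_max = 2.6799 × 1.602×10⁻¹⁹ J = 4.2936e-19 J

Then use KE = ½mv² to find velocity:
v = √(2·KE/m) = √(2 × 4.2936e-19 J / 9.109e-31 kg)
v = 9.7092e+05 m/s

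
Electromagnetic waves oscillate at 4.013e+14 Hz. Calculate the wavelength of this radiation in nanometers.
747.05 nm

Using the wave equation: c = fλ

Solving for wavelength:
λ = c/f = (3×10⁸ m/s) / (4.013e+14 Hz)
λ = 747.05 nm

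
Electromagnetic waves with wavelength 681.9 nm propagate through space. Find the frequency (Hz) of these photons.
4.3964e+14 Hz

Using the wave equation: c = fλ

Solving for frequency:
f = c/λ = (3×10⁸ m/s) / (681.9×10⁻⁹ m)
f = 4.3964e+14 Hz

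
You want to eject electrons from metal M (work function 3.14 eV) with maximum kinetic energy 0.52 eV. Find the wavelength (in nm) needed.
338.75 nm

From Einstein's equation: KE_max = hc/λ - φ

Rearranging for λ:
hc/λ = KE_max + φ
λ = hc/(KE_max + φ)

Required photon energy:
E_photon = KE_max + φ = 0.52 + 3.14 = 3.66 eV

Required wavelength:
λ = hc/E_photon = (6.626×10⁻³⁴)(3×10⁸) / (3.66 × 1.602×10⁻¹⁹)
λ = 338.75 nm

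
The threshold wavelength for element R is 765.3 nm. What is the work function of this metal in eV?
1.62 eV

At the threshold wavelength, photon energy equals work function:
φ = hc/λ₀

Calculating:
φ = (6.626×10⁻³⁴ J·s)(3×10⁸ m/s) / (765.3×10⁻⁹ m)
φ = 1.62 eV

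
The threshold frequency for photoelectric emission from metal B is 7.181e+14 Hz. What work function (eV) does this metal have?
2.97 eV

At the threshold frequency, photon energy equals work function:
φ = hf₀

Calculating:
φ = (6.626×10⁻³⁴ J·s)(7.181e+14 Hz)
φ = 2.97 eV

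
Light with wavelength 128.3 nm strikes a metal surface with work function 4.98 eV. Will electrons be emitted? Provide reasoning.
Yes

For photoemission, the photon energy must exceed the work function.

Photon energy: E = hc/λ = 9.6636 eV
Work function: φ = 4.98 eV

Since E_photon (9.6636 eV) > φ (4.98 eV), photoemission WILL occur.
The threshold wavelength is λ₀ = hc/φ = 249.0 nm.
Since 128.3 nm < 249.0 nm, the light has sufficient energy.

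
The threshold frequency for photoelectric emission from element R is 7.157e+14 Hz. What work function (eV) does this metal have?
2.96 eV

At the threshold frequency, photon energy equals work function:
φ = hf₀

Calculating:
φ = (6.626×10⁻³⁴ J·s)(7.157e+14 Hz)
φ = 2.96 eV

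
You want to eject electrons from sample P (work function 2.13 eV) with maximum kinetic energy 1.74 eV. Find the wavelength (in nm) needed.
320.37 nm

From Einstein's equation: KE_max = hc/λ - φ

Rearranging for λ:
hc/λ = KE_max + φ
λ = hc/(KE_max + φ)

Required photon energy:
E_photon = KE_max + φ = 1.74 + 2.13 = 3.87 eV

Required wavelength:
λ = hc/E_photon = (6.626×10⁻³⁴)(3×10⁸) / (3.87 × 1.602×10⁻¹⁹)
λ = 320.37 nm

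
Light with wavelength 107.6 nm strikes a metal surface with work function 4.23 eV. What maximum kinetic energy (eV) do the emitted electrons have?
7.2927 eV

Using Einstein's photoelectric equation: KE_max = hf - φ = hc/λ - φ

First, calculate the photon energy:
E_photon = hc/λ = (6.626×10⁻³⁴ J·s)(3×10⁸ m/s) / (107.6×10⁻⁹ m)
E_photon = 11.5227 eV

Then, the maximum kinetic energy:
KE_max = E_photon - φ = 11.5227 eV - 4.23 eV = 7.2927 eV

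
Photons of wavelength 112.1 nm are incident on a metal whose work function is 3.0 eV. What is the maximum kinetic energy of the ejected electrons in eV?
8.0601 eV

Using Einstein's photoelectric equation: KE_max = hf - φ = hc/λ - φ

First, calculate the photon energy:
E_photon = hc/λ = (6.626×10⁻³⁴ J·s)(3×10⁸ m/s) / (112.1×10⁻⁹ m)
E_photon = 11.0601 eV

Then, the maximum kinetic energy:
KE_max = E_photon - φ = 11.0601 eV - 3.0 eV = 8.0601 eV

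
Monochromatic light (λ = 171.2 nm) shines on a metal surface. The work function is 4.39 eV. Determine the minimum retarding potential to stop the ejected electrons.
2.8521 V

The stopping potential V_s satisfies: eV_s = KE_max

First, find KE_max using Einstein's equation:
E_photon = hc/λ = 7.2421 eV
KE_max = E_photon - φ = 7.2421 - 4.39 = 2.8521 eV

Since eV_s = KE_max:
V_s = KE_max/e = 2.8521 V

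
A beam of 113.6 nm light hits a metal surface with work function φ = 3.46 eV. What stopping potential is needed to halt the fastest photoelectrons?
7.4541 V

The stopping potential V_s satisfies: eV_s = KE_max

First, find KE_max using Einstein's equation:
E_photon = hc/λ = 10.9141 eV
KE_max = E_photon - φ = 10.9141 - 3.46 = 7.4541 eV

Since eV_s = KE_max:
V_s = KE_max/e = 7.4541 V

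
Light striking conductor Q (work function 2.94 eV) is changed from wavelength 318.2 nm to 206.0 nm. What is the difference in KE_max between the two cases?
2.1222 eV

Using Einstein's equation: KE_max = hc/λ - φ

For λ₁ = 318.2 nm:
KE₁ = hc/λ₁ - φ = 3.8964 - 2.94 = 0.9564 eV

For λ₂ = 206.0 nm:
KE₂ = hc/λ₂ - φ = 6.0187 - 2.94 = 3.0787 eV

Change in KE:
ΔKE = KE₂ - KE₁ = 3.0787 - 0.9564 = 2.1222 eV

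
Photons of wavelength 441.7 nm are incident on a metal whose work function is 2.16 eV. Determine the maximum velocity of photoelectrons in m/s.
4.7706e+05 m/s

First, find the maximum kinetic energy:
E_photon = hc/λ = 2.8070 eV
KE_max = E_photon - φ = 2.8070 - 2.16 = 0.6470 eV

Convert to Joules: KE_max = 0.6470 × 1.602×10⁻¹⁹ J = 1.0366e-19 J

Then use KE = ½mv² to find velocity:
v = √(2·KE/m) = √(2 × 1.0366e-19 J / 9.109e-31 kg)
v = 4.7706e+05 m/s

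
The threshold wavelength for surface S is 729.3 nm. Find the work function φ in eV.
1.70 eV

At the threshold wavelength, photon energy equals work function:
φ = hc/λ₀

Calculating:
φ = (6.626×10⁻³⁴ J·s)(3×10⁸ m/s) / (729.3×10⁻⁹ m)
φ = 1.70 eV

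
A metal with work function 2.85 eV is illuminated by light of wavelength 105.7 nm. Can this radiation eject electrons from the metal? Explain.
Yes

For photoemission, the photon energy must exceed the work function.

Photon energy: E = hc/λ = 11.7298 eV
Work function: φ = 2.85 eV

Since E_photon (11.7298 eV) > φ (2.85 eV), photoemission WILL occur.
The threshold wavelength is λ₀ = hc/φ = 435.0 nm.
Since 105.7 nm < 435.0 nm, the light has sufficient energy.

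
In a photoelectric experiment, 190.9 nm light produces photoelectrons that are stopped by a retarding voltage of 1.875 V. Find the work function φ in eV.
4.62 eV

The stopping potential gives the maximum kinetic energy: KE_max = eV_s = 1.875 eV

From Einstein's photoelectric equation: KE_max = hc/λ - φ
Rearranging: φ = hc/λ - KE_max

Calculate photon energy:
E_photon = hc/λ = (6.626×10⁻³⁴ J·s)(3×10⁸ m/s) / (190.9×10⁻⁹ m) = 6.4947 eV

Therefore:
φ = 6.4947 - 1.875 = 4.62 eV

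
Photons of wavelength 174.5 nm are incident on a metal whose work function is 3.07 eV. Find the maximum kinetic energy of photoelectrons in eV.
4.0351 eV

Using Einstein's photoelectric equation: KE_max = hf - φ = hc/λ - φ

First, calculate the photon energy:
E_photon = hc/λ = (6.626×10⁻³⁴ J·s)(3×10⁸ m/s) / (174.5×10⁻⁹ m)
E_photon = 7.1051 eV

Then, the maximum kinetic energy:
KE_max = E_photon - φ = 7.1051 eV - 3.07 eV = 4.0351 eV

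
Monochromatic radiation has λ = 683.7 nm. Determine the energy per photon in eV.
1.8134 eV

Using E = hf = hc/λ:

E = hc/λ = (6.626×10⁻³⁴ J·s)(3×10⁸ m/s) / (683.7×10⁻⁹ m)
E = 1.8134 eV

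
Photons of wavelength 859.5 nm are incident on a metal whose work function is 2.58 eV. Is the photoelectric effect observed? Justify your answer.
No

For photoemission, the photon energy must exceed the work function.

Photon energy: E = hc/λ = 1.4425 eV
Work function: φ = 2.58 eV

Since E_photon (1.4425 eV) < φ (2.58 eV), photoemission will NOT occur.
The threshold wavelength is λ₀ = hc/φ = 480.6 nm.
Since 859.5 nm > 480.6 nm, the photons lack sufficient energy.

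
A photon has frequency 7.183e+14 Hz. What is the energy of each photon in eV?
2.9707 eV

Using E = hf:

E = hf = (6.626×10⁻³⁴ J·s)(7.183e+14 Hz)
E = 2.9707 eV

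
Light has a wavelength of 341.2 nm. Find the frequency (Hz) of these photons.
8.7864e+14 Hz

Using the wave equation: c = fλ

Solving for frequency:
f = c/λ = (3×10⁸ m/s) / (341.2×10⁻⁹ m)
f = 8.7864e+14 Hz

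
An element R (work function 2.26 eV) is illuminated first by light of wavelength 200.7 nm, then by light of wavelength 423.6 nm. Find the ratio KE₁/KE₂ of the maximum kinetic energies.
5.8742

Using Einstein's equation: KE_max = hc/λ - φ

For λ₁ = 200.7 nm:
E₁ = hc/λ₁ = 6.1776 eV
KE₁ = E₁ - φ = 6.1776 - 2.26 = 3.9176 eV

For λ₂ = 423.6 nm:
E₂ = hc/λ₂ = 2.9269 eV
KE₂ = E₂ - φ = 2.9269 - 2.26 = 0.6669 eV

Ratio: KE₁/KE₂ = 3.9176/0.6669 = 5.8742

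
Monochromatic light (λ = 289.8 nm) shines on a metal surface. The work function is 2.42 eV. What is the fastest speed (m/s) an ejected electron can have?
8.0850e+05 m/s

First, find the maximum kinetic energy:
E_photon = hc/λ = 4.2783 eV
KE_max = E_photon - φ = 4.2783 - 2.42 = 1.8583 eV

Convert to Joules: KE_max = 1.8583 × 1.602×10⁻¹⁹ J = 2.9773e-19 J

Then use KE = ½mv² to find velocity:
v = √(2·KE/m) = √(2 × 2.9773e-19 J / 9.109e-31 kg)
v = 8.0850e+05 m/s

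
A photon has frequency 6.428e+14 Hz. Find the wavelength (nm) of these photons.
466.39 nm

Using the wave equation: c = fλ

Solving for wavelength:
λ = c/f = (3×10⁸ m/s) / (6.428e+14 Hz)
λ = 466.39 nm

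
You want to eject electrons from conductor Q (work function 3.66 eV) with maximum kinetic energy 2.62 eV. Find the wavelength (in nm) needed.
197.43 nm

From Einstein's equation: KE_max = hc/λ - φ

Rearranging for λ:
hc/λ = KE_max + φ
λ = hc/(KE_max + φ)

Required photon energy:
E_photon = KE_max + φ = 2.62 + 3.66 = 6.28 eV

Required wavelength:
λ = hc/E_photon = (6.626×10⁻³⁴)(3×10⁸) / (6.28 × 1.602×10⁻¹⁹)
λ = 197.43 nm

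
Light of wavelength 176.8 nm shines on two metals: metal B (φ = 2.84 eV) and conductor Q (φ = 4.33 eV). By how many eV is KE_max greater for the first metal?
1.4900 eV

Using KE_max = hc/λ - φ for each metal:

Photon energy: E = hc/λ = 7.0127 eV

For metal B (φ₁ = 2.84 eV):
KE₁ = E - φ₁ = 7.0127 - 2.84 = 4.1727 eV

For conductor Q (φ₂ = 4.33 eV):
KE₂ = E - φ₂ = 7.0127 - 4.33 = 2.6827 eV

Difference:
ΔKE = KE₁ - KE₂ = 4.1727 - 2.6827 = 1.4900 eV

Note: The difference equals the difference in work functions: 4.33 - 2.84 = 1.49 eV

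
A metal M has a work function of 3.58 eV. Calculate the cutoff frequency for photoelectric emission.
8.6564e+14 Hz

The threshold frequency is when the photon energy equals the work function:
hf₀ = φ

Solving for f₀:
f₀ = φ/h = (3.58 eV × 1.602×10⁻¹⁹ J/eV) / (6.626×10⁻³⁴ J·s)
f₀ = 8.6564e+14 Hz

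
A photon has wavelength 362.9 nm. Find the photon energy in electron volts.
3.4165 eV

Using E = hf = hc/λ:

E = hc/λ = (6.626×10⁻³⁴ J·s)(3×10⁸ m/s) / (362.9×10⁻⁹ m)
E = 3.4165 eV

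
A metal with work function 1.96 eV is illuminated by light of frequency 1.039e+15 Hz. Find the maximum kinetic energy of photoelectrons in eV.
2.3370 eV

Using Einstein's photoelectric equation: KE_max = hf - φ

First, calculate the photon energy:
E_photon = hf = (6.626×10⁻³⁴ J·s)(1.039e+15 Hz)
E_photon = 4.2970 eV

Then, the maximum kinetic energy:
KE_max = E_photon - φ = 4.2970 eV - 1.96 eV = 2.3370 eV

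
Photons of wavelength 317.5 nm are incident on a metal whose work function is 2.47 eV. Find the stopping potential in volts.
1.4350 V

The stopping potential V_s satisfies: eV_s = KE_max

First, find KE_max using Einstein's equation:
E_photon = hc/λ = 3.9050 eV
KE_max = E_photon - φ = 3.9050 - 2.47 = 1.4350 eV

Since eV_s = KE_max:
V_s = KE_max/e = 1.4350 V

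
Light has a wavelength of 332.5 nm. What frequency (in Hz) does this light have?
9.0163e+14 Hz

Using the wave equation: c = fλ

Solving for frequency:
f = c/λ = (3×10⁸ m/s) / (332.5×10⁻⁹ m)
f = 9.0163e+14 Hz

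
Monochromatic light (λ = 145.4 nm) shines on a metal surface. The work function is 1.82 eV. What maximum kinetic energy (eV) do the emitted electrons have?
6.7071 eV

Using Einstein's photoelectric equation: KE_max = hf - φ = hc/λ - φ

First, calculate the photon energy:
E_photon = hc/λ = (6.626×10⁻³⁴ J·s)(3×10⁸ m/s) / (145.4×10⁻⁹ m)
E_photon = 8.5271 eV

Then, the maximum kinetic energy:
KE_max = E_photon - φ = 8.5271 eV - 1.82 eV = 6.7071 eV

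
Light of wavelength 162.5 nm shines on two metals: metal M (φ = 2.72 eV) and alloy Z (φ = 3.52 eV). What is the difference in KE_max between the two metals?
0.8000 eV

Using KE_max = hc/λ - φ for each metal:

Photon energy: E = hc/λ = 7.6298 eV

For metal M (φ₁ = 2.72 eV):
KE₁ = E - φ₁ = 7.6298 - 2.72 = 4.9098 eV

For alloy Z (φ₂ = 3.52 eV):
KE₂ = E - φ₂ = 7.6298 - 3.52 = 4.1098 eV

Difference:
ΔKE = KE₁ - KE₂ = 4.9098 - 4.1098 = 0.8000 eV

Note: The difference equals the difference in work functions: 3.52 - 2.72 = 0.80 eV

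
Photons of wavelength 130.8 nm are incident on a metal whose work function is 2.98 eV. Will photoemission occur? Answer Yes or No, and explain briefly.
Yes

For photoemission, the photon energy must exceed the work function.

Photon energy: E = hc/λ = 9.4789 eV
Work function: φ = 2.98 eV

Since E_photon (9.4789 eV) > φ (2.98 eV), photoemission WILL occur.
The threshold wavelength is λ₀ = hc/φ = 416.1 nm.
Since 130.8 nm < 416.1 nm, the light has sufficient energy.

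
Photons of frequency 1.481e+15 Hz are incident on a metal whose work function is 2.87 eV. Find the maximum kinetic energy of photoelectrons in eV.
3.2549 eV

Using Einstein's photoelectric equation: KE_max = hf - φ

First, calculate the photon energy:
E_photon = hf = (6.626×10⁻³⁴ J·s)(1.481e+15 Hz)
E_photon = 6.1249 eV

Then, the maximum kinetic energy:
KE_max = E_photon - φ = 6.1249 eV - 2.87 eV = 3.2549 eV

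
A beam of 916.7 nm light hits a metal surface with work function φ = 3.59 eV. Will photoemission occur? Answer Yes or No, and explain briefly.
No

For photoemission, the photon energy must exceed the work function.

Photon energy: E = hc/λ = 1.3525 eV
Work function: φ = 3.59 eV

Since E_photon (1.3525 eV) < φ (3.59 eV), photoemission will NOT occur.
The threshold wavelength is λ₀ = hc/φ = 345.4 nm.
Since 916.7 nm > 345.4 nm, the photons lack sufficient energy.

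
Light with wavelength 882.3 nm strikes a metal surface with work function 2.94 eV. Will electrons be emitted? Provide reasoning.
No

For photoemission, the photon energy must exceed the work function.

Photon energy: E = hc/λ = 1.4052 eV
Work function: φ = 2.94 eV

Since E_photon (1.4052 eV) < φ (2.94 eV), photoemission will NOT occur.
The threshold wavelength is λ₀ = hc/φ = 421.7 nm.
Since 882.3 nm > 421.7 nm, the photons lack sufficient energy.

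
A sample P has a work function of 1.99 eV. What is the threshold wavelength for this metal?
623.04 nm

The threshold wavelength is when the photon energy equals the work function:
hc/λ₀ = φ

Solving for λ₀:
λ₀ = hc/φ = (6.626×10⁻³⁴ J·s)(3×10⁸ m/s) / (1.99 eV × 1.602×10⁻¹⁹ J/eV)
λ₀ = 623.04 nm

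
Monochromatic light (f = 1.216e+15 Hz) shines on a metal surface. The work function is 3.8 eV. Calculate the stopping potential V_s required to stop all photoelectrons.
1.2290 V

The stopping potential V_s satisfies: eV_s = KE_max

First, find KE_max using Einstein's equation:
E_photon = hf = (6.626×10⁻³⁴ J·s)(1.216e+15 Hz) = 5.0290 eV
KE_max = E_photon - φ = 5.0290 - 3.8 = 1.2290 eV

Since eV_s = KE_max:
V_s = KE_max/e = 1.2290 V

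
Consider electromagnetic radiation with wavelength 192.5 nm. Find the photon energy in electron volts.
6.4407 eV

Using E = hf = hc/λ:

E = hc/λ = (6.626×10⁻³⁴ J·s)(3×10⁸ m/s) / (192.5×10⁻⁹ m)
E = 6.4407 eV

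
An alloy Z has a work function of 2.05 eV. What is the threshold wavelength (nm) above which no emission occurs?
604.80 nm

The threshold wavelength is when the photon energy equals the work function:
hc/λ₀ = φ

Solving for λ₀:
λ₀ = hc/φ = (6.626×10⁻³⁴ J·s)(3×10⁸ m/s) / (2.05 eV × 1.602×10⁻¹⁹ J/eV)
λ₀ = 604.80 nm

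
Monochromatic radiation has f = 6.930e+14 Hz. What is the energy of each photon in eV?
2.8660 eV

Using E = hf:

E = hf = (6.626×10⁻³⁴ J·s)(6.930e+14 Hz)
E = 2.8660 eV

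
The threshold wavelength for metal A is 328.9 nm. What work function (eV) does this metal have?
3.77 eV

At the threshold wavelength, photon energy equals work function:
φ = hc/λ₀

Calculating:
φ = (6.626×10⁻³⁴ J·s)(3×10⁸ m/s) / (328.9×10⁻⁹ m)
φ = 3.77 eV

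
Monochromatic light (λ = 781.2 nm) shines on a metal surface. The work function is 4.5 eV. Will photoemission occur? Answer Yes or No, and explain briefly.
No

For photoemission, the photon energy must exceed the work function.

Photon energy: E = hc/λ = 1.5871 eV
Work function: φ = 4.5 eV

Since E_photon (1.5871 eV) < φ (4.5 eV), photoemission will NOT occur.
The threshold wavelength is λ₀ = hc/φ = 275.5 nm.
Since 781.2 nm > 275.5 nm, the photons lack sufficient energy.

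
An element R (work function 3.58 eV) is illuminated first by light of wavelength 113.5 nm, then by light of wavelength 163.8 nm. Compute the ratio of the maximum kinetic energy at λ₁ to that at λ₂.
1.8409

Using Einstein's equation: KE_max = hc/λ - φ

For λ₁ = 113.5 nm:
E₁ = hc/λ₁ = 10.9237 eV
KE₁ = E₁ - φ = 10.9237 - 3.58 = 7.3437 eV

For λ₂ = 163.8 nm:
E₂ = hc/λ₂ = 7.5692 eV
KE₂ = E₂ - φ = 7.5692 - 3.58 = 3.9892 eV

Ratio: KE₁/KE₂ = 7.3437/3.9892 = 1.8409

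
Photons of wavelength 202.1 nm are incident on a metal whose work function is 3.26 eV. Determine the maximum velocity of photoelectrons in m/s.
1.0056e+06 m/s

First, find the maximum kinetic energy:
E_photon = hc/λ = 6.1348 eV
KE_max = E_photon - φ = 6.1348 - 3.26 = 2.8748 eV

Convert to Joules: KE_max = 2.8748 × 1.602×10⁻¹⁹ J = 4.6059e-19 J

Then use KE = ½mv² to find velocity:
v = √(2·KE/m) = √(2 × 4.6059e-19 J / 9.109e-31 kg)
v = 1.0056e+06 m/s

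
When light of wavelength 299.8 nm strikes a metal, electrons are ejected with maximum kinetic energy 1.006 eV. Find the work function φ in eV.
3.13 eV

From Einstein's photoelectric equation: KE_max = hf - φ = hc/λ - φ

Rearranging for φ:
φ = hc/λ - KE_max

Calculate photon energy:
E_photon = hc/λ = 4.1356 eV

Therefore:
φ = 4.1356 - 1.006 = 3.13 eV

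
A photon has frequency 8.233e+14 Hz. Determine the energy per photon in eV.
3.4049 eV

Using E = hf:

E = hf = (6.626×10⁻³⁴ J·s)(8.233e+14 Hz)
E = 3.4049 eV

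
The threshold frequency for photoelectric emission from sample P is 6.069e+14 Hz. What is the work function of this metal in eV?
2.51 eV

At the threshold frequency, photon energy equals work function:
φ = hf₀

Calculating:
φ = (6.626×10⁻³⁴ J·s)(6.069e+14 Hz)
φ = 2.51 eV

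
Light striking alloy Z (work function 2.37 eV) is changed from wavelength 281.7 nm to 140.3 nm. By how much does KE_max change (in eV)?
4.4358 eV

Using Einstein's equation: KE_max = hc/λ - φ

For λ₁ = 281.7 nm:
KE₁ = hc/λ₁ - φ = 4.4013 - 2.37 = 2.0313 eV

For λ₂ = 140.3 nm:
KE₂ = hc/λ₂ - φ = 8.8371 - 2.37 = 6.4671 eV

Change in KE:
ΔKE = KE₂ - KE₁ = 6.4671 - 2.0313 = 4.4358 eV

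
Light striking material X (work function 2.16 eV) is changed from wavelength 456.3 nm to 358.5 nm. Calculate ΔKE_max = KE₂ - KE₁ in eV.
0.7413 eV

Using Einstein's equation: KE_max = hc/λ - φ

For λ₁ = 456.3 nm:
KE₁ = hc/λ₁ - φ = 2.7172 - 2.16 = 0.5572 eV

For λ₂ = 358.5 nm:
KE₂ = hc/λ₂ - φ = 3.4584 - 2.16 = 1.2984 eV

Change in KE:
ΔKE = KE₂ - KE₁ = 1.2984 - 0.5572 = 0.7413 eV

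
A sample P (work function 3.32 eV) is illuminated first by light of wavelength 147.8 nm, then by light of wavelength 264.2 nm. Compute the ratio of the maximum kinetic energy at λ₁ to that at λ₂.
3.6922

Using Einstein's equation: KE_max = hc/λ - φ

For λ₁ = 147.8 nm:
E₁ = hc/λ₁ = 8.3886 eV
KE₁ = E₁ - φ = 8.3886 - 3.32 = 5.0686 eV

For λ₂ = 264.2 nm:
E₂ = hc/λ₂ = 4.6928 eV
KE₂ = E₂ - φ = 4.6928 - 3.32 = 1.3728 eV

Ratio: KE₁/KE₂ = 5.0686/1.3728 = 3.6922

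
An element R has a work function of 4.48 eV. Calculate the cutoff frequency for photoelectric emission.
1.0833e+15 Hz

The threshold frequency is when the photon energy equals the work function:
hf₀ = φ

Solving for f₀:
f₀ = φ/h = (4.48 eV × 1.602×10⁻¹⁹ J/eV) / (6.626×10⁻³⁴ J·s)
f₀ = 1.0833e+15 Hz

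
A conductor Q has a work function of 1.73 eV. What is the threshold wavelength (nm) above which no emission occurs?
716.67 nm

The threshold wavelength is when the photon energy equals the work function:
hc/λ₀ = φ

Solving for λ₀:
λ₀ = hc/φ = (6.626×10⁻³⁴ J·s)(3×10⁸ m/s) / (1.73 eV × 1.602×10⁻¹⁹ J/eV)
λ₀ = 716.67 nm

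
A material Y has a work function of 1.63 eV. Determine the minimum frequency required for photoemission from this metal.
3.9413e+14 Hz

The threshold frequency is when the photon energy equals the work function:
hf₀ = φ

Solving for f₀:
f₀ = φ/h = (1.63 eV × 1.602×10⁻¹⁹ J/eV) / (6.626×10⁻³⁴ J·s)
f₀ = 3.9413e+14 Hz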